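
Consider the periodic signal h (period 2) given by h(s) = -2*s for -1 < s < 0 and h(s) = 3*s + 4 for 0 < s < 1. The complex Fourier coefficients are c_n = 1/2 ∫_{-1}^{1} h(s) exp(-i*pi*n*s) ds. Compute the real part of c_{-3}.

-5/(9*pi**2)

Since h is real-valued, Re(c_{-3}) = 1/2 ∫_{-1}^{1} h(s) cos(-3*pi*s) ds = a_{3}/2.
Split the integral at the breakpoints.
Integrating by parts (boundary term plus one more integral), an antiderivative of (-2*s) cos(-3*pi*s) is -2*s*sin(3*pi*s)/(3*pi) - 2*cos(3*pi*s)/(9*pi**2); evaluating from -1 to 0: ∫_{-1}^{0} (-2*s) cos(-3*pi*s) ds = (-2/(9*pi**2)) - (2/(9*pi**2)) = -4/(9*pi**2).
Integrating by parts (boundary term plus one more integral), an antiderivative of (3*s + 4) cos(-3*pi*s) is s*sin(3*pi*s)/pi + 4*sin(3*pi*s)/(3*pi) + cos(3*pi*s)/(3*pi**2); evaluating from 0 to 1: ∫_{0}^{1} (3*s + 4) cos(-3*pi*s) ds = (-1/(3*pi**2)) - (1/(3*pi**2)) = -2/(3*pi**2).
So ∫_{-1}^{1} h(s) cos(-3*pi*s) ds = -10/(9*pi**2).
Hence Re(c_{-3}) = (1/2)·(-10/(9*pi**2)) = -5/(9*pi**2).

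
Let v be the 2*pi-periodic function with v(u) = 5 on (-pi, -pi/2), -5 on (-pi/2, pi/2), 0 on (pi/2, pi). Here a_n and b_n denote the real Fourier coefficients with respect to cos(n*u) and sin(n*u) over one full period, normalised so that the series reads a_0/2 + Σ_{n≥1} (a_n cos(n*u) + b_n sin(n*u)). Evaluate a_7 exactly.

15/(7*pi)

a_7 = 1/pi ∫_{-pi}^{pi} v(u) cos(7*u) du.
Split the integral at the breakpoints.
Directly, an antiderivative of (5) cos(7*u) is 5*sin(7*u)/7; evaluating from -pi to -pi/2: ∫_{-pi}^{-pi/2} (5) cos(7*u) du = (5/7) - (0) = 5/7.
Directly, an antiderivative of (-5) cos(7*u) is -5*sin(7*u)/7; evaluating from -pi/2 to pi/2: ∫_{-pi/2}^{pi/2} (-5) cos(7*u) du = (5/7) - (-5/7) = 10/7.
∫_{pi/2}^{pi} (0) cos(7*u) du = 0.
Summing the pieces and multiplying by (1/pi) gives a_7 = 15/(7*pi).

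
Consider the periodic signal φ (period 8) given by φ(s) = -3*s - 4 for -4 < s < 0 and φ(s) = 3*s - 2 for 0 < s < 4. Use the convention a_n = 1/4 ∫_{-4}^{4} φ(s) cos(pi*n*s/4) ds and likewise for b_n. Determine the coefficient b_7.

4/(7*pi)

b_7 = 1/4 ∫_{-4}^{4} φ(s) sin(7*pi*s/4) ds.
Split the integral at the breakpoints.
Integrating by parts (boundary term plus one more integral), an antiderivative of (-3*s - 4) sin(7*pi*s/4) is 12*s*cos(7*pi*s/4)/(7*pi) - 48*sin(7*pi*s/4)/(49*pi**2) + 16*cos(7*pi*s/4)/(7*pi); evaluating from -4 to 0: ∫_{-4}^{0} (-3*s - 4) sin(7*pi*s/4) ds = (16/(7*pi)) - (32/(7*pi)) = -16/(7*pi).
Integrating by parts (boundary term plus one more integral), an antiderivative of (3*s - 2) sin(7*pi*s/4) is -12*s*cos(7*pi*s/4)/(7*pi) + 48*sin(7*pi*s/4)/(49*pi**2) + 8*cos(7*pi*s/4)/(7*pi); evaluating from 0 to 4: ∫_{0}^{4} (3*s - 2) sin(7*pi*s/4) ds = (40/(7*pi)) - (8/(7*pi)) = 32/(7*pi).
Summing the pieces and multiplying by (1/4) gives b_7 = 4/(7*pi).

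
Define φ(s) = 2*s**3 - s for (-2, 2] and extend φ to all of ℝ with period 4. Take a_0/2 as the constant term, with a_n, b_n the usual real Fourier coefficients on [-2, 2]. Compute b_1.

-192/pi**3 + 28/pi

b_1 = 1/2 ∫_{-2}^{2} φ(s) sin(pi*s/2) ds.
φ is odd and sin(pi*s/2) is odd, so the integrand is even and b_1 = ∫_0^{2} φ(s) sin(pi*s/2) ds.
Integrating by parts three times (tabular method), an antiderivative of (2*s**3 - s) sin(pi*s/2) is -4*s**3*cos(pi*s/2)/pi + 24*s**2*sin(pi*s/2)/pi**2 + 2*s*cos(pi*s/2)/pi + 96*s*cos(pi*s/2)/pi**3 - 192*sin(pi*s/2)/pi**4 - 4*sin(pi*s/2)/pi**2; evaluating from 0 to 2: ∫_{0}^{2} (2*s**3 - s) sin(pi*s/2) ds = (-192/pi**3 + 28/pi) - (0) = -192/pi**3 + 28/pi.
Hence b_1 = -192/pi**3 + 28/pi.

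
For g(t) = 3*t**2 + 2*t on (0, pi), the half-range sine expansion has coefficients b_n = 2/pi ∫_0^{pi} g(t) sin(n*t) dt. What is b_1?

b_1 = 2/pi ∫_0^{pi} (3*t**2 + 2*t) sin(t) dt.
Integrating by parts twice (tabular method), an antiderivative of (3*t**2 + 2*t) sin(t) is -3*t**2*cos(t) + 6*t*sin(t) - 2*t*cos(t) + 2*sin(t) + 6*cos(t); evaluating from 0 to pi: ∫_{0}^{pi} (3*t**2 + 2*t) sin(t) dt = (-6 + 2*pi + 3*pi**2) - (6) = -12 + 2*pi + 3*pi**2.
Hence b_1 = (2/pi)·(-12 + 2*pi + 3*pi**2) = -24/pi + 4 + 6*pi.

-24/pi + 4 + 6*pi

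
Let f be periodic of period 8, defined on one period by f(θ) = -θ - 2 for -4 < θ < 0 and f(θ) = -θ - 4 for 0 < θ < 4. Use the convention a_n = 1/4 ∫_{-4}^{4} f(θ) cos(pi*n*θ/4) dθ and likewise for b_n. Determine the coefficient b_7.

-12/(7*pi)

b_7 = 1/4 ∫_{-4}^{4} f(θ) sin(7*pi*θ/4) dθ.
Split the integral at the breakpoints.
Integrating by parts (boundary term plus one more integral), an antiderivative of (-θ - 2) sin(7*pi*θ/4) is 4*θ*cos(7*pi*θ/4)/(7*pi) - 16*sin(7*pi*θ/4)/(49*pi**2) + 8*cos(7*pi*θ/4)/(7*pi); evaluating from -4 to 0: ∫_{-4}^{0} (-θ - 2) sin(7*pi*θ/4) dθ = (8/(7*pi)) - (8/(7*pi)) = 0.
Integrating by parts (boundary term plus one more integral), an antiderivative of (-θ - 4) sin(7*pi*θ/4) is 4*θ*cos(7*pi*θ/4)/(7*pi) - 16*sin(7*pi*θ/4)/(49*pi**2) + 16*cos(7*pi*θ/4)/(7*pi); evaluating from 0 to 4: ∫_{0}^{4} (-θ - 4) sin(7*pi*θ/4) dθ = (-32/(7*pi)) - (16/(7*pi)) = -48/(7*pi).
Summing the pieces and multiplying by (1/4) gives b_7 = -12/(7*pi).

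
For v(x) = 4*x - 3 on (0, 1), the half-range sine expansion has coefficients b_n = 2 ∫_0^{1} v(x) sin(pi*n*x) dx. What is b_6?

b_6 = 2 ∫_0^{1} (4*x - 3) sin(6*pi*x) dx.
Integrating by parts (boundary term plus one more integral), an antiderivative of (4*x - 3) sin(6*pi*x) is -2*x*cos(6*pi*x)/(3*pi) + sin(6*pi*x)/(9*pi**2) + cos(6*pi*x)/(2*pi); evaluating from 0 to 1: ∫_{0}^{1} (4*x - 3) sin(6*pi*x) dx = (-1/(6*pi)) - (1/(2*pi)) = -2/(3*pi).
Hence b_6 = 2·(-2/(3*pi)) = -4/(3*pi).

-4/(3*pi)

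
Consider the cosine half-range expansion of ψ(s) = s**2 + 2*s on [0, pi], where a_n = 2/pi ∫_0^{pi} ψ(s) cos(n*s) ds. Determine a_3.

4*(-pi - 2)/(9*pi)

a_3 = 2/pi ∫_0^{pi} (s**2 + 2*s) cos(3*s) ds.
Integrating by parts twice (tabular method), an antiderivative of (s**2 + 2*s) cos(3*s) is s**2*sin(3*s)/3 + 2*s*sin(3*s)/3 + 2*s*cos(3*s)/9 - 2*sin(3*s)/27 + 2*cos(3*s)/9; evaluating from 0 to pi: ∫_{0}^{pi} (s**2 + 2*s) cos(3*s) ds = (-2*pi/9 - 2/9) - (2/9) = -2*pi/9 - 4/9.
Hence a_3 = (2/pi)·(-2*pi/9 - 4/9) = 4*(-pi - 2)/(9*pi).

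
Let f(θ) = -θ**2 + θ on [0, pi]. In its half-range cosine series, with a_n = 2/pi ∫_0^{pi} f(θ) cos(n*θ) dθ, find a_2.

-1

a_2 = 2/pi ∫_0^{pi} (-θ**2 + θ) cos(2*θ) dθ.
Integrating by parts twice (tabular method), an antiderivative of (-θ**2 + θ) cos(2*θ) is -θ**2*sin(2*θ)/2 + θ*sin(2*θ)/2 - θ*cos(2*θ)/2 + sin(2*θ)/4 + cos(2*θ)/4; evaluating from 0 to pi: ∫_{0}^{pi} (-θ**2 + θ) cos(2*θ) dθ = (1/4 - pi/2) - (1/4) = -pi/2.
Hence a_2 = (2/pi)·(-pi/2) = -1.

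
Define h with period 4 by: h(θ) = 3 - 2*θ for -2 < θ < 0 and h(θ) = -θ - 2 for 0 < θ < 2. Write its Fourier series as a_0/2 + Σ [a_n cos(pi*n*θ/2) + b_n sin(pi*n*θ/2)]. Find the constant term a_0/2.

1

a_0 = 1/2 ∫_{-2}^{2} h(θ) dθ = 1/2 · (4) = 2.
So the constant term a_0/2 = 1.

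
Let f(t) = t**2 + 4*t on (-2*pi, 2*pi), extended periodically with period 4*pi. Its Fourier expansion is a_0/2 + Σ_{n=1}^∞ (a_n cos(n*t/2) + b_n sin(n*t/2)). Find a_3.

a_3 = (1/(2*pi)) ∫_{-2*pi}^{2*pi} f(t) cos(3*t/2) dt.
Integrating by parts twice (tabular method), an antiderivative of (t**2 + 4*t) cos(3*t/2) is 2*t**2*sin(3*t/2)/3 + 8*t*sin(3*t/2)/3 + 8*t*cos(3*t/2)/9 - 16*sin(3*t/2)/27 + 16*cos(3*t/2)/9; evaluating from -2*pi to 2*pi: ∫_{-2*pi}^{2*pi} (t**2 + 4*t) cos(3*t/2) dt = (-16*pi/9 - 16/9) - (-16/9 + 16*pi/9) = -32*pi/9.
Hence a_3 = (1/(2*pi))·(-32*pi/9) = -16/9.

-16/9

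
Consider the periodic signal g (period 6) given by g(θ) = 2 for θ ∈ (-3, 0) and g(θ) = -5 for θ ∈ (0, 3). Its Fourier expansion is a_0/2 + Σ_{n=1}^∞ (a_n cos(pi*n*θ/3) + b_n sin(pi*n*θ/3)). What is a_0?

a_0 = 1/3 ∫_{-3}^{3} g(θ) dθ = 1/3 · (-9) = -3.

-3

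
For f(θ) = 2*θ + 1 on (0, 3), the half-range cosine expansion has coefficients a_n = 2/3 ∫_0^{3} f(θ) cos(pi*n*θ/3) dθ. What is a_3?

a_3 = 2/3 ∫_0^{3} (2*θ + 1) cos(pi*θ) dθ.
Integrating by parts (boundary term plus one more integral), an antiderivative of (2*θ + 1) cos(pi*θ) is 2*θ*sin(pi*θ)/pi + sin(pi*θ)/pi + 2*cos(pi*θ)/pi**2; evaluating from 0 to 3: ∫_{0}^{3} (2*θ + 1) cos(pi*θ) dθ = (-2/pi**2) - (2/pi**2) = -4/pi**2.
Hence a_3 = (2/3)·(-4/pi**2) = -8/(3*pi**2).

-8/(3*pi**2)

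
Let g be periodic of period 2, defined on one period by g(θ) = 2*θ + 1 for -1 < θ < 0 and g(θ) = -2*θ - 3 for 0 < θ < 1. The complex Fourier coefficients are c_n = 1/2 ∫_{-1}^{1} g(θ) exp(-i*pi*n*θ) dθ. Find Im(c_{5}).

Since g is real-valued, Im(c_{5}) = -1/2 ∫_{-1}^{1} g(θ) sin(5*pi*θ) dθ = -b_{5}/2.
Split the integral at the breakpoints.
Integrating by parts (boundary term plus one more integral), an antiderivative of (2*θ + 1) sin(5*pi*θ) is -2*θ*cos(5*pi*θ)/(5*pi) + 2*sin(5*pi*θ)/(25*pi**2) - cos(5*pi*θ)/(5*pi); evaluating from -1 to 0: ∫_{-1}^{0} (2*θ + 1) sin(5*pi*θ) dθ = (-1/(5*pi)) - (-1/(5*pi)) = 0.
Integrating by parts (boundary term plus one more integral), an antiderivative of (-2*θ - 3) sin(5*pi*θ) is 2*θ*cos(5*pi*θ)/(5*pi) - 2*sin(5*pi*θ)/(25*pi**2) + 3*cos(5*pi*θ)/(5*pi); evaluating from 0 to 1: ∫_{0}^{1} (-2*θ - 3) sin(5*pi*θ) dθ = (-1/pi) - (3/(5*pi)) = -8/(5*pi).
So ∫_{-1}^{1} g(θ) sin(5*pi*θ) dθ = -8/(5*pi).
Hence Im(c_{5}) = (-1/2)·(-8/(5*pi)) = 4/(5*pi).

4/(5*pi)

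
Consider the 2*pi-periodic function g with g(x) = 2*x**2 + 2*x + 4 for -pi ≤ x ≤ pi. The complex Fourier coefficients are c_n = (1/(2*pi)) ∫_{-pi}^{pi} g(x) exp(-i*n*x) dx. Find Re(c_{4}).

1/4

Since g is real-valued, Re(c_{4}) = (1/(2*pi)) ∫_{-pi}^{pi} g(x) cos(4*x) dx = a_{4}/2.
Integrating by parts twice (tabular method), an antiderivative of (2*x**2 + 2*x + 4) cos(4*x) is x**2*sin(4*x)/2 + x*sin(4*x)/2 + x*cos(4*x)/4 + 15*sin(4*x)/16 + cos(4*x)/8; evaluating from -pi to pi: ∫_{-pi}^{pi} (2*x**2 + 2*x + 4) cos(4*x) dx = (1/8 + pi/4) - (1/8 - pi/4) = pi/2.
Hence Re(c_{4}) = (1/(2*pi))·(pi/2) = 1/4.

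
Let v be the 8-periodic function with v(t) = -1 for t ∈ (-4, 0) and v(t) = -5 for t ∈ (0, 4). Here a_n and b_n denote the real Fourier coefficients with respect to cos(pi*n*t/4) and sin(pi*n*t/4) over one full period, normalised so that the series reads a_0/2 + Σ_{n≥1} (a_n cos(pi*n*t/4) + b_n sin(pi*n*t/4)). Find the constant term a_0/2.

-3

a_0 = 1/4 ∫_{-4}^{4} v(t) dt = 1/4 · (-24) = -6.
So the constant term a_0/2 = -3.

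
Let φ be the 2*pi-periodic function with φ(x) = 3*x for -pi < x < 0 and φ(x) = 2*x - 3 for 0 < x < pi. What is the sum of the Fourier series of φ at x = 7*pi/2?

-3*pi/2

x = 7*pi/2 differs from x = -pi/2 by 2 full period(s), and the series is 2*pi-periodic.
φ is continuous at x = -pi/2 with value -3*pi/2, so the series converges to -3*pi/2 there.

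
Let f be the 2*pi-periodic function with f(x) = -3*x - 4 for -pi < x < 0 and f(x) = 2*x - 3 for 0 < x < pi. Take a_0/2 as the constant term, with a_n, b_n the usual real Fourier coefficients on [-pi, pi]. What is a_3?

-10/(9*pi)

a_3 = 1/pi ∫_{-pi}^{pi} f(x) cos(3*x) dx.
Split the integral at the breakpoints.
Integrating by parts (boundary term plus one more integral), an antiderivative of (-3*x - 4) cos(3*x) is -x*sin(3*x) - 4*sin(3*x)/3 - cos(3*x)/3; evaluating from -pi to 0: ∫_{-pi}^{0} (-3*x - 4) cos(3*x) dx = (-1/3) - (1/3) = -2/3.
Integrating by parts (boundary term plus one more integral), an antiderivative of (2*x - 3) cos(3*x) is 2*x*sin(3*x)/3 - sin(3*x) + 2*cos(3*x)/9; evaluating from 0 to pi: ∫_{0}^{pi} (2*x - 3) cos(3*x) dx = (-2/9) - (2/9) = -4/9.
Summing the pieces and multiplying by (1/pi) gives a_3 = -10/(9*pi).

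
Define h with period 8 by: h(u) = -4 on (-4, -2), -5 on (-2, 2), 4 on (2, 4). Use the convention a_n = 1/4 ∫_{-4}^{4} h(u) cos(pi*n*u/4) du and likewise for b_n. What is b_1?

8/pi

b_1 = 1/4 ∫_{-4}^{4} h(u) sin(pi*u/4) du.
Split the integral at the breakpoints.
Directly, an antiderivative of (-4) sin(pi*u/4) is 16*cos(pi*u/4)/pi; evaluating from -4 to -2: ∫_{-4}^{-2} (-4) sin(pi*u/4) du = (0) - (-16/pi) = 16/pi.
Directly, an antiderivative of (-5) sin(pi*u/4) is 20*cos(pi*u/4)/pi; evaluating from -2 to 2: ∫_{-2}^{2} (-5) sin(pi*u/4) du = (0) - (0) = 0.
Directly, an antiderivative of (4) sin(pi*u/4) is -16*cos(pi*u/4)/pi; evaluating from 2 to 4: ∫_{2}^{4} (4) sin(pi*u/4) du = (16/pi) - (0) = 16/pi.
Summing the pieces and multiplying by (1/4) gives b_1 = 8/pi.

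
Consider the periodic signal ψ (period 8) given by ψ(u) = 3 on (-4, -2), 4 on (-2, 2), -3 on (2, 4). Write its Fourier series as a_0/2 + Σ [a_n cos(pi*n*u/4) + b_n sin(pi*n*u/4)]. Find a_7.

a_7 = 1/4 ∫_{-4}^{4} ψ(u) cos(7*pi*u/4) du.
Split the integral at the breakpoints.
Directly, an antiderivative of (3) cos(7*pi*u/4) is 12*sin(7*pi*u/4)/(7*pi); evaluating from -4 to -2: ∫_{-4}^{-2} (3) cos(7*pi*u/4) du = (12/(7*pi)) - (0) = 12/(7*pi).
Directly, an antiderivative of (4) cos(7*pi*u/4) is 16*sin(7*pi*u/4)/(7*pi); evaluating from -2 to 2: ∫_{-2}^{2} (4) cos(7*pi*u/4) du = (-16/(7*pi)) - (16/(7*pi)) = -32/(7*pi).
Directly, an antiderivative of (-3) cos(7*pi*u/4) is -12*sin(7*pi*u/4)/(7*pi); evaluating from 2 to 4: ∫_{2}^{4} (-3) cos(7*pi*u/4) du = (0) - (12/(7*pi)) = -12/(7*pi).
Summing the pieces and multiplying by (1/4) gives a_7 = -8/(7*pi).

-8/(7*pi)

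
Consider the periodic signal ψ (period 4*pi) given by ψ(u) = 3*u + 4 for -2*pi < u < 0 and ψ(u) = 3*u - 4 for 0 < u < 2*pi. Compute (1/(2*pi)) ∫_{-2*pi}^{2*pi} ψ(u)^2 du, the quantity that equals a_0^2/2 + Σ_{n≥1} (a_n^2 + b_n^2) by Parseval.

(1/(2*pi)) ∫_{-2*pi}^{2*pi} ψ(u)^2 du = (1/(2*pi)) · (16*pi*(-6*pi + 4 + 3*pi**2)) = -48*pi + 32 + 24*pi**2.

-48*pi + 32 + 24*pi**2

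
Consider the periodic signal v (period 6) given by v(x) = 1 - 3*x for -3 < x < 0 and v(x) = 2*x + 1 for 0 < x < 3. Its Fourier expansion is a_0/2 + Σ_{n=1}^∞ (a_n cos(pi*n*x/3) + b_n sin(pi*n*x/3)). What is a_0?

a_0 = 1/3 ∫_{-3}^{3} v(x) dx = 1/3 · (57/2) = 19/2.

19/2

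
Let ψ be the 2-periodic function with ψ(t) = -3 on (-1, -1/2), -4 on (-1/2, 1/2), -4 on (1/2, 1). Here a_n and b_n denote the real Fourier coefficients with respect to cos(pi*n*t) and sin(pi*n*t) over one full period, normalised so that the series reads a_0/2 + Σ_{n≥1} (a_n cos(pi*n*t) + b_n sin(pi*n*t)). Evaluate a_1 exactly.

a_1 = ∫_{-1}^{1} ψ(t) cos(pi*t) dt.
Split the integral at the breakpoints.
Directly, an antiderivative of (-3) cos(pi*t) is -3*sin(pi*t)/pi; evaluating from -1 to -1/2: ∫_{-1}^{-1/2} (-3) cos(pi*t) dt = (3/pi) - (0) = 3/pi.
Directly, an antiderivative of (-4) cos(pi*t) is -4*sin(pi*t)/pi; evaluating from -1/2 to 1/2: ∫_{-1/2}^{1/2} (-4) cos(pi*t) dt = (-4/pi) - (4/pi) = -8/pi.
Directly, an antiderivative of (-4) cos(pi*t) is -4*sin(pi*t)/pi; evaluating from 1/2 to 1: ∫_{1/2}^{1} (-4) cos(pi*t) dt = (0) - (-4/pi) = 4/pi.
Summing the pieces gives a_1 = -1/pi.

-1/pi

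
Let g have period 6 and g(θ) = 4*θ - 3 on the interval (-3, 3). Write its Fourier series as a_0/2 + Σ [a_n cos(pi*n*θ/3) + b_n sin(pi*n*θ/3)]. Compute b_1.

b_1 = 1/3 ∫_{-3}^{3} g(θ) sin(pi*θ/3) dθ.
Integrating by parts (boundary term plus one more integral), an antiderivative of (4*θ - 3) sin(pi*θ/3) is -12*θ*cos(pi*θ/3)/pi + 36*sin(pi*θ/3)/pi**2 + 9*cos(pi*θ/3)/pi; evaluating from -3 to 3: ∫_{-3}^{3} (4*θ - 3) sin(pi*θ/3) dθ = (27/pi) - (-45/pi) = 72/pi.
Hence b_1 = (1/3)·(72/pi) = 24/pi.

24/pi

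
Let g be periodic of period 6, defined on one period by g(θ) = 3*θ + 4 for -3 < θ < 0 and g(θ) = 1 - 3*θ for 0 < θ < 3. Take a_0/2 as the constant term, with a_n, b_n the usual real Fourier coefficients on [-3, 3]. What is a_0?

-4

a_0 = 1/3 ∫_{-3}^{3} g(θ) dθ = 1/3 · (-12) = -4.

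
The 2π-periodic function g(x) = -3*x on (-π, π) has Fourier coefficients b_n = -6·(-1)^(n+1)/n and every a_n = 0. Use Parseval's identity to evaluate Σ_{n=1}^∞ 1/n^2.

pi**2/6

Parseval: Σ b_n^2 = (1/π) ∫_{-π}^{π} g(x)^2 dx = 6*pi**2.
Σ b_n^2 = Σ 36/n^2, so Σ 1/n^2 = (6*pi**2)/36 = pi**2/6.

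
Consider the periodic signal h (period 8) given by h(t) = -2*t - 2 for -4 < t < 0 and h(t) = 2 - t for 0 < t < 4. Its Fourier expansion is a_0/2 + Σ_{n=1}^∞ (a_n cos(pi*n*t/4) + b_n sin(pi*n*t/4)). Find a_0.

a_0 = 1/4 ∫_{-4}^{4} h(t) dt = 1/4 · (8) = 2.

2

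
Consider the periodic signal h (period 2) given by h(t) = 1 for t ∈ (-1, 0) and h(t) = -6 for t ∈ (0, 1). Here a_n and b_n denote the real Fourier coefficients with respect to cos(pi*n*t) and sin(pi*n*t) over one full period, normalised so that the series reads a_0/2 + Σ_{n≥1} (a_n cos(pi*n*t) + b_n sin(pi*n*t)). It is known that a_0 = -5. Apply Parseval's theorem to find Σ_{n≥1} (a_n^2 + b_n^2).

Parseval: a_0^2/2 + Σ_{n≥1} (a_n^2+b_n^2) = ∫_{-1}^{1} h(t)^2 dt = 37.
Subtract a_0^2/2 = 25/2: Σ (a_n^2+b_n^2) = 49/2.

49/2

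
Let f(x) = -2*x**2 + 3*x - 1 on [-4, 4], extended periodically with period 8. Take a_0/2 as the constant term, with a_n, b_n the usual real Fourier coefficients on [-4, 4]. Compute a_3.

128/(9*pi**2)

a_3 = 1/4 ∫_{-4}^{4} f(x) cos(3*pi*x/4) dx.
Integrating by parts twice (tabular method), an antiderivative of (-2*x**2 + 3*x - 1) cos(3*pi*x/4) is -8*x**2*sin(3*pi*x/4)/(3*pi) + 4*x*sin(3*pi*x/4)/pi - 64*x*cos(3*pi*x/4)/(9*pi**2) - 4*sin(3*pi*x/4)/(3*pi) + 256*sin(3*pi*x/4)/(27*pi**3) + 16*cos(3*pi*x/4)/(3*pi**2); evaluating from -4 to 4: ∫_{-4}^{4} (-2*x**2 + 3*x - 1) cos(3*pi*x/4) dx = (208/(9*pi**2)) - (-304/(9*pi**2)) = 512/(9*pi**2).
Hence a_3 = (1/4)·(512/(9*pi**2)) = 128/(9*pi**2).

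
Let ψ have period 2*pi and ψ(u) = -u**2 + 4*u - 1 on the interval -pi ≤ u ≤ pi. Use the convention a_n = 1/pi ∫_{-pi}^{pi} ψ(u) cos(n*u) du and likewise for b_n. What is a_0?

-2*pi**2/3 - 2

a_0 = 1/pi ∫_{-pi}^{pi} ψ(u) du = 1/pi · (-2*pi*(3 + pi**2)/3) = -2*pi**2/3 - 2.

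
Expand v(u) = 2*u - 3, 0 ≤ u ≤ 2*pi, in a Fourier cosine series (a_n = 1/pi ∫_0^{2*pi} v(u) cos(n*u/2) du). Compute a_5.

a_5 = 1/pi ∫_0^{2*pi} (2*u - 3) cos(5*u/2) du.
Integrating by parts (boundary term plus one more integral), an antiderivative of (2*u - 3) cos(5*u/2) is 4*u*sin(5*u/2)/5 - 6*sin(5*u/2)/5 + 8*cos(5*u/2)/25; evaluating from 0 to 2*pi: ∫_{0}^{2*pi} (2*u - 3) cos(5*u/2) du = (-8/25) - (8/25) = -16/25.
Hence a_5 = (1/pi)·(-16/25) = -16/(25*pi).

-16/(25*pi)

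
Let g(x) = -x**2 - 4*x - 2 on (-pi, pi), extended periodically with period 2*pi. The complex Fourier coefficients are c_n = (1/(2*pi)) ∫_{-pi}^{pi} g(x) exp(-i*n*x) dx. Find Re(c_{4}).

-1/8

Since g is real-valued, Re(c_{4}) = (1/(2*pi)) ∫_{-pi}^{pi} g(x) cos(4*x) dx = a_{4}/2.
Integrating by parts twice (tabular method), an antiderivative of (-x**2 - 4*x - 2) cos(4*x) is -x**2*sin(4*x)/4 - x*sin(4*x) - x*cos(4*x)/8 - 15*sin(4*x)/32 - cos(4*x)/4; evaluating from -pi to pi: ∫_{-pi}^{pi} (-x**2 - 4*x - 2) cos(4*x) dx = (-pi/8 - 1/4) - (-1/4 + pi/8) = -pi/4.
Hence Re(c_{4}) = (1/(2*pi))·(-pi/4) = -1/8.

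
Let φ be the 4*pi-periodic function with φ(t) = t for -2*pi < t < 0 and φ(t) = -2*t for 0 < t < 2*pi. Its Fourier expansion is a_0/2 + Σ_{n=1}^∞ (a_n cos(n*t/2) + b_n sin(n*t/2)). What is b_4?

b_4 = (1/(2*pi)) ∫_{-2*pi}^{2*pi} φ(t) sin(2*t) dt.
Split the integral at the breakpoints.
Integrating by parts (boundary term plus one more integral), an antiderivative of (t) sin(2*t) is -t*cos(2*t)/2 + sin(2*t)/4; evaluating from -2*pi to 0: ∫_{-2*pi}^{0} (t) sin(2*t) dt = (0) - (pi) = -pi.
Integrating by parts (boundary term plus one more integral), an antiderivative of (-2*t) sin(2*t) is t*cos(2*t) - sin(2*t)/2; evaluating from 0 to 2*pi: ∫_{0}^{2*pi} (-2*t) sin(2*t) dt = (2*pi) - (0) = 2*pi.
Summing the pieces and multiplying by (1/(2*pi)) gives b_4 = 1/2.

1/2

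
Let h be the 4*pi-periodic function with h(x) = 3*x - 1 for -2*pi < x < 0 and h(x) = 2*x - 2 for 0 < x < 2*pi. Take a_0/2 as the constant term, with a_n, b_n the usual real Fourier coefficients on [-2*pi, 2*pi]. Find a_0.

-pi - 3

a_0 = (1/(2*pi)) ∫_{-2*pi}^{2*pi} h(x) dx = (1/(2*pi)) · (-2*pi*(3 + pi)) = -pi - 3.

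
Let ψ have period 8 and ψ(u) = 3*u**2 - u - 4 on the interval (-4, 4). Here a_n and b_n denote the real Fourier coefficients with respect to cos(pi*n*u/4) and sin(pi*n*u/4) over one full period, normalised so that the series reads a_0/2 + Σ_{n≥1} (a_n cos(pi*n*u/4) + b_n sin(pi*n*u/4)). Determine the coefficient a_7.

-192/(49*pi**2)

a_7 = 1/4 ∫_{-4}^{4} ψ(u) cos(7*pi*u/4) du.
Integrating by parts twice (tabular method), an antiderivative of (3*u**2 - u - 4) cos(7*pi*u/4) is 12*u**2*sin(7*pi*u/4)/(7*pi) - 4*u*sin(7*pi*u/4)/(7*pi) + 96*u*cos(7*pi*u/4)/(49*pi**2) - 16*sin(7*pi*u/4)/(7*pi) - 384*sin(7*pi*u/4)/(343*pi**3) - 16*cos(7*pi*u/4)/(49*pi**2); evaluating from -4 to 4: ∫_{-4}^{4} (3*u**2 - u - 4) cos(7*pi*u/4) du = (-368/(49*pi**2)) - (400/(49*pi**2)) = -768/(49*pi**2).
Hence a_7 = (1/4)·(-768/(49*pi**2)) = -192/(49*pi**2).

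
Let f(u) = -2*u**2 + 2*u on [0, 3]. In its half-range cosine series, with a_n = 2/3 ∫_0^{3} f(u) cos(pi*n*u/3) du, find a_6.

a_6 = 2/3 ∫_0^{3} (-2*u**2 + 2*u) cos(2*pi*u) du.
Integrating by parts twice (tabular method), an antiderivative of (-2*u**2 + 2*u) cos(2*pi*u) is -u**2*sin(2*pi*u)/pi + u*sin(2*pi*u)/pi - u*cos(2*pi*u)/pi**2 + sin(2*pi*u)/(2*pi**3) + cos(2*pi*u)/(2*pi**2); evaluating from 0 to 3: ∫_{0}^{3} (-2*u**2 + 2*u) cos(2*pi*u) du = (-5/(2*pi**2)) - (1/(2*pi**2)) = -3/pi**2.
Hence a_6 = (2/3)·(-3/pi**2) = -2/pi**2.

-2/pi**2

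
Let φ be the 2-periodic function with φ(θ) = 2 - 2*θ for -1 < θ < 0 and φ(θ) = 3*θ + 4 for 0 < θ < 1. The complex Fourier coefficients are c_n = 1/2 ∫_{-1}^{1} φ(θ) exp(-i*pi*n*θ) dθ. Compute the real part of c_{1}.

-5/pi**2

Since φ is real-valued, Re(c_{1}) = 1/2 ∫_{-1}^{1} φ(θ) cos(pi*θ) dθ = a_{1}/2.
Split the integral at the breakpoints.
Integrating by parts (boundary term plus one more integral), an antiderivative of (2 - 2*θ) cos(pi*θ) is -2*θ*sin(pi*θ)/pi + 2*sin(pi*θ)/pi - 2*cos(pi*θ)/pi**2; evaluating from -1 to 0: ∫_{-1}^{0} (2 - 2*θ) cos(pi*θ) dθ = (-2/pi**2) - (2/pi**2) = -4/pi**2.
Integrating by parts (boundary term plus one more integral), an antiderivative of (3*θ + 4) cos(pi*θ) is 3*θ*sin(pi*θ)/pi + 4*sin(pi*θ)/pi + 3*cos(pi*θ)/pi**2; evaluating from 0 to 1: ∫_{0}^{1} (3*θ + 4) cos(pi*θ) dθ = (-3/pi**2) - (3/pi**2) = -6/pi**2.
So ∫_{-1}^{1} φ(θ) cos(pi*θ) dθ = -10/pi**2.
Hence Re(c_{1}) = (1/2)·(-10/pi**2) = -5/pi**2.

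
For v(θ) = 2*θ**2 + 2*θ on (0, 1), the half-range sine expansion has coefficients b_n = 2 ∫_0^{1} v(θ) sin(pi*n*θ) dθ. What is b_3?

b_3 = 2 ∫_0^{1} (2*θ**2 + 2*θ) sin(3*pi*θ) dθ.
Integrating by parts twice (tabular method), an antiderivative of (2*θ**2 + 2*θ) sin(3*pi*θ) is -2*θ**2*cos(3*pi*θ)/(3*pi) + 4*θ*sin(3*pi*θ)/(9*pi**2) - 2*θ*cos(3*pi*θ)/(3*pi) + 2*sin(3*pi*θ)/(9*pi**2) + 4*cos(3*pi*θ)/(27*pi**3); evaluating from 0 to 1: ∫_{0}^{1} (2*θ**2 + 2*θ) sin(3*pi*θ) dθ = (4*(-1 + 9*pi**2)/(27*pi**3)) - (4/(27*pi**3)) = 4*(-2 + 9*pi**2)/(27*pi**3).
Hence b_3 = 2·(4*(-2 + 9*pi**2)/(27*pi**3)) = 8*(-2 + 9*pi**2)/(27*pi**3).

8*(-2 + 9*pi**2)/(27*pi**3)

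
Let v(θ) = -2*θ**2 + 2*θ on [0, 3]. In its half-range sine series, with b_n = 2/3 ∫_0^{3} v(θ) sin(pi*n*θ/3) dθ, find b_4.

b_4 = 2/3 ∫_0^{3} (-2*θ**2 + 2*θ) sin(4*pi*θ/3) dθ.
Integrating by parts twice (tabular method), an antiderivative of (-2*θ**2 + 2*θ) sin(4*pi*θ/3) is 3*θ**2*cos(4*pi*θ/3)/(2*pi) - 9*θ*sin(4*pi*θ/3)/(4*pi**2) - 3*θ*cos(4*pi*θ/3)/(2*pi) + 9*sin(4*pi*θ/3)/(8*pi**2) - 27*cos(4*pi*θ/3)/(16*pi**3); evaluating from 0 to 3: ∫_{0}^{3} (-2*θ**2 + 2*θ) sin(4*pi*θ/3) dθ = (-27/(16*pi**3) + 9/pi) - (-27/(16*pi**3)) = 9/pi.
Hence b_4 = (2/3)·(9/pi) = 6/pi.

6/pi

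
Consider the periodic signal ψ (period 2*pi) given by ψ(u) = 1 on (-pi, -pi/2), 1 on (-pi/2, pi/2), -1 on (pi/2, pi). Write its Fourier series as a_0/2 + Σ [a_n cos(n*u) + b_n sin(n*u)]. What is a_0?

a_0 = 1/pi ∫_{-pi}^{pi} ψ(u) du = 1/pi · (pi) = 1.

1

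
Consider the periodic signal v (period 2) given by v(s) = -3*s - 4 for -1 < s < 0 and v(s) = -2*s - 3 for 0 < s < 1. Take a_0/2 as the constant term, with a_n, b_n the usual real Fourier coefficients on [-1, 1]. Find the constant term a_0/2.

a_0 = ∫_{-1}^{1} v(s) ds = -13/2.
So the constant term a_0/2 = -13/4.

-13/4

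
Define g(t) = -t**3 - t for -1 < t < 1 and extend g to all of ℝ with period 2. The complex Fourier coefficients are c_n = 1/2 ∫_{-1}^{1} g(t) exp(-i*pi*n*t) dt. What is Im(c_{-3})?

Since g is real-valued, Im(c_{-3}) = -1/2 ∫_{-1}^{1} g(t) sin(-3*pi*t) dt = b_{3}/2.
g is odd and sin(-3*pi*t) is odd, so the integrand is even: ∫_{-1}^{1} g(t) sin(-3*pi*t) dt = 2∫_0^{1} g(t) sin(-3*pi*t) dt.
Integrating by parts three times (tabular method), an antiderivative of (-t**3 - t) sin(-3*pi*t) is -t**3*cos(3*pi*t)/(3*pi) + t**2*sin(3*pi*t)/(3*pi**2) - t*cos(3*pi*t)/(3*pi) + 2*t*cos(3*pi*t)/(9*pi**3) - 2*sin(3*pi*t)/(27*pi**4) + sin(3*pi*t)/(9*pi**2); evaluating from 0 to 1: ∫_{0}^{1} (-t**3 - t) sin(-3*pi*t) dt = (2*(-1 + 3*pi**2)/(9*pi**3)) - (0) = 2*(-1 + 3*pi**2)/(9*pi**3).
So ∫_{-1}^{1} g(t) sin(-3*pi*t) dt = 4*(-1 + 3*pi**2)/(9*pi**3).
Hence Im(c_{-3}) = (-1/2)·(4*(-1 + 3*pi**2)/(9*pi**3)) = 2*(1 - 3*pi**2)/(9*pi**3).

2*(1 - 3*pi**2)/(9*pi**3)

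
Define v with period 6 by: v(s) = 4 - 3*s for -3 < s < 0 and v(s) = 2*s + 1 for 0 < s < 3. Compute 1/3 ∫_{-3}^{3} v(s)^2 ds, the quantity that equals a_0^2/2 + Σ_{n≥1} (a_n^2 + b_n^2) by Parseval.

98

1/3 ∫_{-3}^{3} v(s)^2 ds = 1/3 · (294) = 98.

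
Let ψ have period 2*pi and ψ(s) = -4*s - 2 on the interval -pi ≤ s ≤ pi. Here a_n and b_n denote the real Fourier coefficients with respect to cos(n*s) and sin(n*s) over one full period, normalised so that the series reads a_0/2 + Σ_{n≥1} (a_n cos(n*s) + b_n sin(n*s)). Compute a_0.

-4

a_0 = 1/pi ∫_{-pi}^{pi} ψ(s) ds = 1/pi · (-4*pi) = -4.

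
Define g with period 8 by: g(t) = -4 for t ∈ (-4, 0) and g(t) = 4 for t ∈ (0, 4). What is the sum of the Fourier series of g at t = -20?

0

t = -20 differs from t = -4 by -2 full period(s), and the series is 8-periodic.
At t = -4 the one-sided limits are g(-4^-) = 4 and g(-4^+) = -4.
By Dirichlet's theorem the series converges to their average, [(4) + (-4)]/2 = 0.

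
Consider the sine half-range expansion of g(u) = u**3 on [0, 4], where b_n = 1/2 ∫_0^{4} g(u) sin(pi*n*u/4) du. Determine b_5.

128*(-6 + 25*pi**2)/(125*pi**3)

b_5 = 1/2 ∫_0^{4} (u**3) sin(5*pi*u/4) du.
Integrating by parts three times (tabular method), an antiderivative of (u**3) sin(5*pi*u/4) is -4*u**3*cos(5*pi*u/4)/(5*pi) + 48*u**2*sin(5*pi*u/4)/(25*pi**2) + 384*u*cos(5*pi*u/4)/(125*pi**3) - 1536*sin(5*pi*u/4)/(625*pi**4); evaluating from 0 to 4: ∫_{0}^{4} (u**3) sin(5*pi*u/4) du = (256*(-6 + 25*pi**2)/(125*pi**3)) - (0) = 256*(-6 + 25*pi**2)/(125*pi**3).
Hence b_5 = (1/2)·(256*(-6 + 25*pi**2)/(125*pi**3)) = 128*(-6 + 25*pi**2)/(125*pi**3).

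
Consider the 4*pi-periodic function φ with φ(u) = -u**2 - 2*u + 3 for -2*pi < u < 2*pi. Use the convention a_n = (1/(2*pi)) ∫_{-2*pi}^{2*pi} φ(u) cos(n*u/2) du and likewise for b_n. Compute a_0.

a_0 = (1/(2*pi)) ∫_{-2*pi}^{2*pi} φ(u) du = (1/(2*pi)) · (-16*pi**3/3 + 12*pi) = 6 - 8*pi**2/3.

6 - 8*pi**2/3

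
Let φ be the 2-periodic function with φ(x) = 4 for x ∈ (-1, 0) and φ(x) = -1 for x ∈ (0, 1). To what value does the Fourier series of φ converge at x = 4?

x = 4 differs from x = 0 by 2 full period(s), and the series is 2-periodic.
At x = 0 the one-sided limits are φ(0^-) = 4 and φ(0^+) = -1.
By Dirichlet's theorem the series converges to their average, [(4) + (-1)]/2 = 3/2.

3/2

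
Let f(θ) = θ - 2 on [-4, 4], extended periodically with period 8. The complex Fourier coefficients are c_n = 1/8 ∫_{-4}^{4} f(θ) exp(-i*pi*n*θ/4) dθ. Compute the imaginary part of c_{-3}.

Since f is real-valued, Im(c_{-3}) = -1/8 ∫_{-4}^{4} f(θ) sin(-3*pi*θ/4) dθ = b_{3}/2.
Integrating by parts (boundary term plus one more integral), an antiderivative of (θ - 2) sin(-3*pi*θ/4) is 4*θ*cos(3*pi*θ/4)/(3*pi) - 16*sin(3*pi*θ/4)/(9*pi**2) - 8*cos(3*pi*θ/4)/(3*pi); evaluating from -4 to 4: ∫_{-4}^{4} (θ - 2) sin(-3*pi*θ/4) dθ = (-8/(3*pi)) - (8/pi) = -32/(3*pi).
Hence Im(c_{-3}) = (-1/8)·(-32/(3*pi)) = 4/(3*pi).

4/(3*pi)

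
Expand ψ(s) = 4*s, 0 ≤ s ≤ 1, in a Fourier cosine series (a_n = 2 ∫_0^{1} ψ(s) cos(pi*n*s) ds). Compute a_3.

-16/(9*pi**2)

a_3 = 2 ∫_0^{1} (4*s) cos(3*pi*s) ds.
Integrating by parts (boundary term plus one more integral), an antiderivative of (4*s) cos(3*pi*s) is 4*s*sin(3*pi*s)/(3*pi) + 4*cos(3*pi*s)/(9*pi**2); evaluating from 0 to 1: ∫_{0}^{1} (4*s) cos(3*pi*s) ds = (-4/(9*pi**2)) - (4/(9*pi**2)) = -8/(9*pi**2).
Hence a_3 = 2·(-8/(9*pi**2)) = -16/(9*pi**2).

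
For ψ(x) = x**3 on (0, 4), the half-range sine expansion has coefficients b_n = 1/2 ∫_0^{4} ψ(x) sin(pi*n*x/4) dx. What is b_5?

b_5 = 1/2 ∫_0^{4} (x**3) sin(5*pi*x/4) dx.
Integrating by parts three times (tabular method), an antiderivative of (x**3) sin(5*pi*x/4) is -4*x**3*cos(5*pi*x/4)/(5*pi) + 48*x**2*sin(5*pi*x/4)/(25*pi**2) + 384*x*cos(5*pi*x/4)/(125*pi**3) - 1536*sin(5*pi*x/4)/(625*pi**4); evaluating from 0 to 4: ∫_{0}^{4} (x**3) sin(5*pi*x/4) dx = (256*(-6 + 25*pi**2)/(125*pi**3)) - (0) = 256*(-6 + 25*pi**2)/(125*pi**3).
Hence b_5 = (1/2)·(256*(-6 + 25*pi**2)/(125*pi**3)) = 128*(-6 + 25*pi**2)/(125*pi**3).

128*(-6 + 25*pi**2)/(125*pi**3)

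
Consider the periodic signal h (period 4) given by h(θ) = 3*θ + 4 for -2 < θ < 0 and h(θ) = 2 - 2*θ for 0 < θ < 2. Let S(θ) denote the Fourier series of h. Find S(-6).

-2

θ = -6 differs from θ = -2 by -1 full period(s), and the series is 4-periodic.
h is continuous at θ = -2 with value -2, so the series converges to -2 there.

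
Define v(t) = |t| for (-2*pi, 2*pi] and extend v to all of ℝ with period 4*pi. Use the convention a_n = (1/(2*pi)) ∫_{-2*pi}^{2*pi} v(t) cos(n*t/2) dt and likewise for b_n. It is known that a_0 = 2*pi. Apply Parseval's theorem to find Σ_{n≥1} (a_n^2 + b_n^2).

Parseval: a_0^2/2 + Σ_{n≥1} (a_n^2+b_n^2) = (1/(2*pi)) ∫_{-2*pi}^{2*pi} v(t)^2 dt = 8*pi**2/3.
Subtract a_0^2/2 = 2*pi**2: Σ (a_n^2+b_n^2) = 2*pi**2/3.

2*pi**2/3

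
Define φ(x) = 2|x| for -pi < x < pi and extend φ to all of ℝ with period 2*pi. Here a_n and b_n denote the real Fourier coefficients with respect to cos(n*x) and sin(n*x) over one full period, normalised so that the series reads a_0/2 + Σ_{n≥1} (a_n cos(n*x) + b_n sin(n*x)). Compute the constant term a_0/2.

pi

a_0 = 1/pi ∫_{-pi}^{pi} φ(x) dx = 1/pi · (2*pi**2) = 2*pi.
So the constant term a_0/2 = pi.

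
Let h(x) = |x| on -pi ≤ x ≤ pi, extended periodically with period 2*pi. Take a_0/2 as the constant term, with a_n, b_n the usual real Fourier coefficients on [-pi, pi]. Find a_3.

-4/(9*pi)

a_3 = 1/pi ∫_{-pi}^{pi} h(x) cos(3*x) dx.
h is even and cos(3*x) is even, so the integrand is even and a_3 = 2/pi ∫_0^{pi} h(x) cos(3*x) dx.
Integrating by parts (boundary term plus one more integral), an antiderivative of (x) cos(3*x) is x*sin(3*x)/3 + cos(3*x)/9; evaluating from 0 to pi: ∫_{0}^{pi} (x) cos(3*x) dx = (-1/9) - (1/9) = -2/9.
Hence a_3 = (2/pi)·(-2/9) = -4/(9*pi).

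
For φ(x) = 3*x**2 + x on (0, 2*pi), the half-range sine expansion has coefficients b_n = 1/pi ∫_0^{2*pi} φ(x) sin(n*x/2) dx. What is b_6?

-4*pi - 2/3

b_6 = 1/pi ∫_0^{2*pi} (3*x**2 + x) sin(3*x) dx.
Integrating by parts twice (tabular method), an antiderivative of (3*x**2 + x) sin(3*x) is -x**2*cos(3*x) + 2*x*sin(3*x)/3 - x*cos(3*x)/3 + sin(3*x)/9 + 2*cos(3*x)/9; evaluating from 0 to 2*pi: ∫_{0}^{2*pi} (3*x**2 + x) sin(3*x) dx = (-4*pi**2 - 2*pi/3 + 2/9) - (2/9) = -2*pi*(1 + 6*pi)/3.
Hence b_6 = (1/pi)·(-2*pi*(1 + 6*pi)/3) = -4*pi - 2/3.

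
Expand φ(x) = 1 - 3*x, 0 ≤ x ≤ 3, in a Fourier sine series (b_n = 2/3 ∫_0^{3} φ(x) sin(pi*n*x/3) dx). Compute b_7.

-2/pi

b_7 = 2/3 ∫_0^{3} (1 - 3*x) sin(7*pi*x/3) dx.
Integrating by parts (boundary term plus one more integral), an antiderivative of (1 - 3*x) sin(7*pi*x/3) is 9*x*cos(7*pi*x/3)/(7*pi) - 27*sin(7*pi*x/3)/(49*pi**2) - 3*cos(7*pi*x/3)/(7*pi); evaluating from 0 to 3: ∫_{0}^{3} (1 - 3*x) sin(7*pi*x/3) dx = (-24/(7*pi)) - (-3/(7*pi)) = -3/pi.
Hence b_7 = (2/3)·(-3/pi) = -2/pi.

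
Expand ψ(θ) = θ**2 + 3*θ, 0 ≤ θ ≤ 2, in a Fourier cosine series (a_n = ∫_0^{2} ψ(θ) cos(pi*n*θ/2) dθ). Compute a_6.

a_6 = ∫_0^{2} (θ**2 + 3*θ) cos(3*pi*θ) dθ.
Integrating by parts twice (tabular method), an antiderivative of (θ**2 + 3*θ) cos(3*pi*θ) is θ**2*sin(3*pi*θ)/(3*pi) + θ*sin(3*pi*θ)/pi + 2*θ*cos(3*pi*θ)/(9*pi**2) - 2*sin(3*pi*θ)/(27*pi**3) + cos(3*pi*θ)/(3*pi**2); evaluating from 0 to 2: ∫_{0}^{2} (θ**2 + 3*θ) cos(3*pi*θ) dθ = (7/(9*pi**2)) - (1/(3*pi**2)) = 4/(9*pi**2).
Hence a_6 = 4/(9*pi**2).

4/(9*pi**2)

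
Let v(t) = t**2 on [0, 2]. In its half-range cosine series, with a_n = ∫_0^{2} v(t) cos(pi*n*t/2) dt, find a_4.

pi**(-2)

a_4 = ∫_0^{2} (t**2) cos(2*pi*t) dt.
Integrating by parts twice (tabular method), an antiderivative of (t**2) cos(2*pi*t) is t**2*sin(2*pi*t)/(2*pi) + t*cos(2*pi*t)/(2*pi**2) - sin(2*pi*t)/(4*pi**3); evaluating from 0 to 2: ∫_{0}^{2} (t**2) cos(2*pi*t) dt = (pi**(-2)) - (0) = pi**(-2).
Hence a_4 = pi**(-2).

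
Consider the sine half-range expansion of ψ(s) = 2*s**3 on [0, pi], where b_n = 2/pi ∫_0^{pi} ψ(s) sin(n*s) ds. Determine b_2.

3 - 2*pi**2

b_2 = 2/pi ∫_0^{pi} (2*s**3) sin(2*s) ds.
Integrating by parts three times (tabular method), an antiderivative of (2*s**3) sin(2*s) is -s**3*cos(2*s) + 3*s**2*sin(2*s)/2 + 3*s*cos(2*s)/2 - 3*sin(2*s)/4; evaluating from 0 to pi: ∫_{0}^{pi} (2*s**3) sin(2*s) ds = (pi*(3/2 - pi**2)) - (0) = pi*(3/2 - pi**2).
Hence b_2 = (2/pi)·(pi*(3/2 - pi**2)) = 3 - 2*pi**2.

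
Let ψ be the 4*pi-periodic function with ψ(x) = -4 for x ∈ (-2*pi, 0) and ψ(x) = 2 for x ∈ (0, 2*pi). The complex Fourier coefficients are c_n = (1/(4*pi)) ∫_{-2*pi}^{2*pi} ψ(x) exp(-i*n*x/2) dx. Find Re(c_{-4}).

0

Since ψ is real-valued, Re(c_{-4}) = (1/(4*pi)) ∫_{-2*pi}^{2*pi} ψ(x) cos(-2*x) dx = a_{4}/2.
Split the integral at the breakpoints.
Directly, an antiderivative of (-4) cos(-2*x) is -2*sin(2*x); evaluating from -2*pi to 0: ∫_{-2*pi}^{0} (-4) cos(-2*x) dx = (0) - (0) = 0.
Directly, an antiderivative of (2) cos(-2*x) is sin(2*x); evaluating from 0 to 2*pi: ∫_{0}^{2*pi} (2) cos(-2*x) dx = (0) - (0) = 0.
So ∫_{-2*pi}^{2*pi} ψ(x) cos(-2*x) dx = 0.
Hence Re(c_{-4}) = (1/(4*pi))·(0) = 0.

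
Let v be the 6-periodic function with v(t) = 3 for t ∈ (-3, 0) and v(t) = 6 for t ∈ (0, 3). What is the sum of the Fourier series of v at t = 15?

9/2

t = 15 differs from t = 3 by 2 full period(s), and the series is 6-periodic.
At t = 3 the one-sided limits are v(3^-) = 6 and v(3^+) = 3.
By Dirichlet's theorem the series converges to their average, [(6) + (3)]/2 = 9/2.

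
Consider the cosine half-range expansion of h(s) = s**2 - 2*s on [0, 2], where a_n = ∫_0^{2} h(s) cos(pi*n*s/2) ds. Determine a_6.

4/(9*pi**2)

a_6 = ∫_0^{2} (s**2 - 2*s) cos(3*pi*s) ds.
Integrating by parts twice (tabular method), an antiderivative of (s**2 - 2*s) cos(3*pi*s) is s**2*sin(3*pi*s)/(3*pi) - 2*s*sin(3*pi*s)/(3*pi) + 2*s*cos(3*pi*s)/(9*pi**2) - 2*sin(3*pi*s)/(27*pi**3) - 2*cos(3*pi*s)/(9*pi**2); evaluating from 0 to 2: ∫_{0}^{2} (s**2 - 2*s) cos(3*pi*s) ds = (2/(9*pi**2)) - (-2/(9*pi**2)) = 4/(9*pi**2).
Hence a_6 = 4/(9*pi**2).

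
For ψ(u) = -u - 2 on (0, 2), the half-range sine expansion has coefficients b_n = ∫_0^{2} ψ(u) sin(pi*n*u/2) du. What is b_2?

b_2 = ∫_0^{2} (-u - 2) sin(pi*u) du.
Integrating by parts (boundary term plus one more integral), an antiderivative of (-u - 2) sin(pi*u) is u*cos(pi*u)/pi - sin(pi*u)/pi**2 + 2*cos(pi*u)/pi; evaluating from 0 to 2: ∫_{0}^{2} (-u - 2) sin(pi*u) du = (4/pi) - (2/pi) = 2/pi.
Hence b_2 = 2/pi.

2/pi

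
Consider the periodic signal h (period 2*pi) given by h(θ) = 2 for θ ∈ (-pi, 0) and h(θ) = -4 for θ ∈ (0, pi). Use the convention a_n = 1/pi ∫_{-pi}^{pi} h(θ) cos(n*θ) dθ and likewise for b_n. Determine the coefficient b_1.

b_1 = 1/pi ∫_{-pi}^{pi} h(θ) sin(θ) dθ.
Split the integral at the breakpoints.
Directly, an antiderivative of (2) sin(θ) is -2*cos(θ); evaluating from -pi to 0: ∫_{-pi}^{0} (2) sin(θ) dθ = (-2) - (2) = -4.
Directly, an antiderivative of (-4) sin(θ) is 4*cos(θ); evaluating from 0 to pi: ∫_{0}^{pi} (-4) sin(θ) dθ = (-4) - (4) = -8.
Summing the pieces and multiplying by (1/pi) gives b_1 = -12/pi.

-12/pi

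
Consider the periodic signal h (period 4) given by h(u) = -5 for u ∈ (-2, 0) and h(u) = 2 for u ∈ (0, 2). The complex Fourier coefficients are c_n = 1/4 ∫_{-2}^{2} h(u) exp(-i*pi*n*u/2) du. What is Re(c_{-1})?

Since h is real-valued, Re(c_{-1}) = 1/4 ∫_{-2}^{2} h(u) cos(-pi*u/2) du = a_{1}/2.
Split the integral at the breakpoints.
Directly, an antiderivative of (-5) cos(-pi*u/2) is -10*sin(pi*u/2)/pi; evaluating from -2 to 0: ∫_{-2}^{0} (-5) cos(-pi*u/2) du = (0) - (0) = 0.
Directly, an antiderivative of (2) cos(-pi*u/2) is 4*sin(pi*u/2)/pi; evaluating from 0 to 2: ∫_{0}^{2} (2) cos(-pi*u/2) du = (0) - (0) = 0.
So ∫_{-2}^{2} h(u) cos(-pi*u/2) du = 0.
Hence Re(c_{-1}) = (1/4)·(0) = 0.

0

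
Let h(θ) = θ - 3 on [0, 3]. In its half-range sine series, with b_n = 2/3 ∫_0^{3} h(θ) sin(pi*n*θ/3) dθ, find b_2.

-3/pi

b_2 = 2/3 ∫_0^{3} (θ - 3) sin(2*pi*θ/3) dθ.
Integrating by parts (boundary term plus one more integral), an antiderivative of (θ - 3) sin(2*pi*θ/3) is -3*θ*cos(2*pi*θ/3)/(2*pi) + 9*sin(2*pi*θ/3)/(4*pi**2) + 9*cos(2*pi*θ/3)/(2*pi); evaluating from 0 to 3: ∫_{0}^{3} (θ - 3) sin(2*pi*θ/3) dθ = (0) - (9/(2*pi)) = -9/(2*pi).
Hence b_2 = (2/3)·(-9/(2*pi)) = -3/pi.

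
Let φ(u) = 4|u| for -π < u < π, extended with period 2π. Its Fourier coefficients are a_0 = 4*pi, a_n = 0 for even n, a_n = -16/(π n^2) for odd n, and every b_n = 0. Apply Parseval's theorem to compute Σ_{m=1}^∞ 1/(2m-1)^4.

Parseval: a_0^2/2 + Σ a_n^2 = (1/π) ∫_{-π}^{π} φ(u)^2 du = 32*pi**2/3.
Subtract a_0^2/2 = 8*pi**2: Σ a_n^2 = 8*pi**2/3.
Only odd n contribute, with a_n^2 = 256/(π^2 n^4), so Σ_{m≥1} 1/(2m-1)^4 = π^2·(8*pi**2/3)/256 = pi**4/96.

pi**4/96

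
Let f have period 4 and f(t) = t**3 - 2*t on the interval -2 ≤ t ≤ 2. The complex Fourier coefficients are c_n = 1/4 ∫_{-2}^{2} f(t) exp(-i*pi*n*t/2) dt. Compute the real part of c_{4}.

Since f is real-valued, Re(c_{4}) = 1/4 ∫_{-2}^{2} f(t) cos(2*pi*t) dt = a_{4}/2.
(f is odd, so the integrand is odd over a symmetric interval and the integral vanishes.)

0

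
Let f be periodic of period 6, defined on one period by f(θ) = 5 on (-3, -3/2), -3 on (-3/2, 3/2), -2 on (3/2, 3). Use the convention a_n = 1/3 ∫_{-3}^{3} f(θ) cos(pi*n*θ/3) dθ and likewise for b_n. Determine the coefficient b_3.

-7/(3*pi)

b_3 = 1/3 ∫_{-3}^{3} f(θ) sin(pi*θ) dθ.
Split the integral at the breakpoints.
Directly, an antiderivative of (5) sin(pi*θ) is -5*cos(pi*θ)/pi; evaluating from -3 to -3/2: ∫_{-3}^{-3/2} (5) sin(pi*θ) dθ = (0) - (5/pi) = -5/pi.
Directly, an antiderivative of (-3) sin(pi*θ) is 3*cos(pi*θ)/pi; evaluating from -3/2 to 3/2: ∫_{-3/2}^{3/2} (-3) sin(pi*θ) dθ = (0) - (0) = 0.
Directly, an antiderivative of (-2) sin(pi*θ) is 2*cos(pi*θ)/pi; evaluating from 3/2 to 3: ∫_{3/2}^{3} (-2) sin(pi*θ) dθ = (-2/pi) - (0) = -2/pi.
Summing the pieces and multiplying by (1/3) gives b_3 = -7/(3*pi).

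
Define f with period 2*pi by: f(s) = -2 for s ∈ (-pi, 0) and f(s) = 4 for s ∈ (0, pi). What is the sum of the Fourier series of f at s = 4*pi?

1

s = 4*pi differs from s = 0 by 2 full period(s), and the series is 2*pi-periodic.
At s = 0 the one-sided limits are f(0^-) = -2 and f(0^+) = 4.
By Dirichlet's theorem the series converges to their average, [(-2) + (4)]/2 = 1.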